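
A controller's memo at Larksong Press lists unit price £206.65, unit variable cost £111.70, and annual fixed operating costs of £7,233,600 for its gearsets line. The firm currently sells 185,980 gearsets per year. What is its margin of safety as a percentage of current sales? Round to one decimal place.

Unit CM = price − variable cost = £206.65 − £111.70 = £94.95. Break-even units = £7,233,600 ÷ £94.95 = 76,183.25; break-even revenue = 76,183.25 × £206.65 = £15,743,269.51.
Current sales = 185,980 × £206.65 = £38,432,767.00.
Margin of safety = (£38,432,767.00 − £15,743,269.51) ÷ £38,432,767.00 = 59.0%.

59.0%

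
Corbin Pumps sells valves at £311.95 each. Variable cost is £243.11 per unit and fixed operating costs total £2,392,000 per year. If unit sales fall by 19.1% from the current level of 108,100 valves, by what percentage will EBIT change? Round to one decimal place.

Contribution at this volume is 108,100 × £68.84 = £7,441,604.00.
Subtracting fixed costs: EBIT = £7,441,604.00 − £2,392,000 = £5,049,604.00.
Degree of operating leverage = £7,441,604.00 / £5,049,604.00 = 1.4737.
So EBIT moves 1.4737 × (-19.1%) = -28.1%.

-28.1%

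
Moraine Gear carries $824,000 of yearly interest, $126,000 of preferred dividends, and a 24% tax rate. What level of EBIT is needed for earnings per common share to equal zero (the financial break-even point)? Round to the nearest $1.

Preferred dividends are paid after tax, so their pre-tax equivalent is $126,000 ÷ (1 − 0.24) = $165,789.47.
Financial break-even EBIT = interest + D_p ÷ (1 − t) = $824,000 + $165,789.47 = $989,789.47.

$989,789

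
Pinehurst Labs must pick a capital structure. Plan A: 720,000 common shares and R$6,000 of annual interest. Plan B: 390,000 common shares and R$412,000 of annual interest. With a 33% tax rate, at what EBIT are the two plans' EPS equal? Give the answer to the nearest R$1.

At indifference, (EBIT − 6,000)(1 − t)/720,000 = (EBIT − 412,000)(1 − t)/390,000.
Cancelling (1 − t) and cross-multiplying: 390,000·(EBIT − 6,000) = 720,000·(EBIT − 412,000).
EBIT × (720,000 − 390,000) = 412,000 × 720,000 − 6,000 × 390,000 = 294,300,000,000, so EBIT = 294,300,000,000 ÷ 330,000 = 891,818.18.

R$891,818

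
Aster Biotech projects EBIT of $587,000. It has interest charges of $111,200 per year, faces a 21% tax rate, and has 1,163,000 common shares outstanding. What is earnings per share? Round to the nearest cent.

$0.32

Pre-tax income = $587,000 − $111,200.00 = $475,800.00.
After tax at 21%: net income = $475,800.00 × 0.79 = $375,882.00.
Per share: $375,882.00 / 1,163,000 shares = $0.32.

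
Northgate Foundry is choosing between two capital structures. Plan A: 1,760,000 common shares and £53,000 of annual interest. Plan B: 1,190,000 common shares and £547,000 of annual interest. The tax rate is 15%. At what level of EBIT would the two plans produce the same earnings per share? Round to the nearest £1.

Set EPS_A = EPS_B: (EBIT − £53,000)(1 − 0.15) ÷ 1,760,000 = (EBIT − £547,000)(1 − 0.15) ÷ 1,190,000.
Cancelling (1 − t) and cross-multiplying: 1,190,000·(EBIT − 53,000) = 1,760,000·(EBIT − 547,000).
EBIT × (1,760,000 − 1,190,000) = 547,000 × 1,760,000 − 53,000 × 1,190,000 = 899,650,000,000, so EBIT = 899,650,000,000 ÷ 570,000 = 1,578,333.33.

£1,578,333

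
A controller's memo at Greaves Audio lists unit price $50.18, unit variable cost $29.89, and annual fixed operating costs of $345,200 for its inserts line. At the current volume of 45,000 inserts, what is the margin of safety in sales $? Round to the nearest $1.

$1,404,372

Contribution margin per unit = $50.18 − $29.89 = $20.29. Break-even units = $345,200 ÷ $20.29 = 17,013.31; break-even revenue = 17,013.31 × $50.18 = $853,727.75.
Actual sales revenue = 45,000 × $50.18 = $2,258,100.00.
Margin of safety = $2,258,100.00 − $853,727.75 = $1,404,372.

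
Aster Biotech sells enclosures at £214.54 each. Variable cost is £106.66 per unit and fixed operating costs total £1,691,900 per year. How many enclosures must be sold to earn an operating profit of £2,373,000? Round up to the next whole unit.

37,680 enclosures

Each unit contributes £214.54 − £106.66 = £107.88.
Required volume = (fixed costs + target profit) ÷ CM = (£1,691,900 + £2,373,000) ÷ £107.88 = 37,679.83, so 37,680 enclosures.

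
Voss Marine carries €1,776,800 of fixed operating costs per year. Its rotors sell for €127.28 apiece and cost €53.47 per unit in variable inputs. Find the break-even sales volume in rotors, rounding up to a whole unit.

24,073 rotors

Unit CM = price − variable cost = €127.28 − €53.47 = €73.81.
Units to break even: €1,776,800 ÷ €73.81 = 24,072.62, rounded up to 24,073.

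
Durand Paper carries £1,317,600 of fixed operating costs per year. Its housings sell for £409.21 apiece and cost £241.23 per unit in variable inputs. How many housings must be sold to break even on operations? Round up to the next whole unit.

7,844 housings

Contribution margin per unit = £409.21 − £241.23 = £167.98.
Break-even Q = £1,317,600 / £167.98 = 7,843.79 → 7,844 housings.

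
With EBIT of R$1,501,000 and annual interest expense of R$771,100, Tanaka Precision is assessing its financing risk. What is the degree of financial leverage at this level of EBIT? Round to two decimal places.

Interest = R$771,100.00.
Degree of financial leverage = EBIT / (EBIT − interest) = R$1,501,000 / R$729,900.00 = 2.0564.

2.06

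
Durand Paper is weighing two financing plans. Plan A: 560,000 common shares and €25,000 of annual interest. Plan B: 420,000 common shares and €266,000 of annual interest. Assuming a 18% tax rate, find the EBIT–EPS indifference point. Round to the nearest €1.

€989,000

Set EPS_A = EPS_B: (EBIT − €25,000)(1 − 0.18) ÷ 560,000 = (EBIT − €266,000)(1 − 0.18) ÷ 420,000.
Cancelling (1 − t) and cross-multiplying: 420,000·(EBIT − 25,000) = 560,000·(EBIT − 266,000).
Solving, EBIT = (266,000·560,000 − 25,000·420,000) / (560,000 − 420,000) = 138,460,000,000 / 140,000 = 989,000.00.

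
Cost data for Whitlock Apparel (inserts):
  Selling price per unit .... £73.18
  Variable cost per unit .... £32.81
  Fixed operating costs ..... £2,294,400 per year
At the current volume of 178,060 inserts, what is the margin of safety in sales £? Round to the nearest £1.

£8,871,298

Each unit contributes £73.18 − £32.81 = £40.37. Break-even units = £2,294,400 ÷ £40.37 = 56,834.28; break-even revenue = 56,834.28 × £73.18 = £4,159,132.82.
Current sales = 178,060 × £73.18 = £13,030,430.80.
Margin of safety = £13,030,430.80 − £4,159,132.82 = £8,871,298.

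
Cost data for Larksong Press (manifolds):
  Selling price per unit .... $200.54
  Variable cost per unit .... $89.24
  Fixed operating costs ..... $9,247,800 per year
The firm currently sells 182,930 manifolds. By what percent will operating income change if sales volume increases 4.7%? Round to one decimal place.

Total contribution margin = 182,930 × $111.30 = $20,360,109.00.
EBIT = $20,360,109.00 − $9,247,800 = $11,112,309.00.
DOL = contribution ÷ EBIT = $20,360,109.00 ÷ $11,112,309.00 = 1.8322.
So EBIT moves 1.8322 × (+4.7%) = +8.6%.

+8.6%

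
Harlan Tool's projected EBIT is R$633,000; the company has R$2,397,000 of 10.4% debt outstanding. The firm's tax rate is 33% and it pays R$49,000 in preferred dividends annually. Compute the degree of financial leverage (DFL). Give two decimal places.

Annual interest charges come to R$249,288.00.
Preferred dividends grossed up pre-tax: R$49,000 / (1 − 0.33) = R$73,134.33.
DFL = EBIT ÷ [EBIT − I − D_p/(1−t)] = R$633,000 ÷ [R$633,000 − R$249,288.00 − R$73,134.33] = R$633,000 ÷ R$310,577.67 = 2.0381.

2.04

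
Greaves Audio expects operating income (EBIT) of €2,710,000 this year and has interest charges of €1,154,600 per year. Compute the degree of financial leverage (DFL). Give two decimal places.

Annual interest charges come to €1,154,600.00.
Degree of financial leverage = EBIT / (EBIT − interest) = €2,710,000 / €1,555,400.00 = 1.7423.

1.74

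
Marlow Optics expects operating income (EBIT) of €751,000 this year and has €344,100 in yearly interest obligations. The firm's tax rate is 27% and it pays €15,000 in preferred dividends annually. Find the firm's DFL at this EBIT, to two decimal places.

Annual interest charges come to €344,100.00.
Preferred dividends grossed up pre-tax: €15,000 / (1 − 0.27) = €20,547.95.
DFL = EBIT ÷ [EBIT − I − D_p/(1−t)] = €751,000 ÷ [€751,000 − €344,100.00 − €20,547.95] = €751,000 ÷ €386,352.05 = 1.9438.

1.94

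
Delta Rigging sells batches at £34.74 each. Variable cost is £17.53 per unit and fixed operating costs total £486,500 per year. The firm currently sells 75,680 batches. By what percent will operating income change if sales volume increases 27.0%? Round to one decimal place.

At 75,680 units, contribution = 75,680 × £17.21 = £1,302,452.80.
EBIT = £1,302,452.80 − £486,500 = £815,952.80.
DOL = contribution ÷ EBIT = £1,302,452.80 ÷ £815,952.80 = 1.5962.
Operating income changes by 1.5962 × +27.0% = +43.1%.

+43.1%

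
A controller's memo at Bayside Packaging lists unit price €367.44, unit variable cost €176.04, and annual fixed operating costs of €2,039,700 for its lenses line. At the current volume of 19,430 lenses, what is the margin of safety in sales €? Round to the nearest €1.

€3,223,647

Contribution margin per unit = €367.44 − €176.04 = €191.40. Break-even units = €2,039,700 ÷ €191.40 = 10,656.74; break-even revenue = 10,656.74 × €367.44 = €3,915,712.48.
Current sales = 19,430 × €367.44 = €7,139,359.20.
Margin of safety = €7,139,359.20 − €3,915,712.48 = €3,223,647.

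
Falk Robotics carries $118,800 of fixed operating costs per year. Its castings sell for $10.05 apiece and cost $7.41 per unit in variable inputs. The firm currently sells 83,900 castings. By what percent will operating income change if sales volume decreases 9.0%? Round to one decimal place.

At 83,900 units, contribution = 83,900 × $2.64 = $221,496.00.
Operating income = contribution − fixed costs = $221,496.00 − $118,800 = $102,696.00.
Degree of operating leverage = $221,496.00 / $102,696.00 = 2.1568.
So EBIT moves 2.1568 × (-9.0%) = -19.4%.

-19.4%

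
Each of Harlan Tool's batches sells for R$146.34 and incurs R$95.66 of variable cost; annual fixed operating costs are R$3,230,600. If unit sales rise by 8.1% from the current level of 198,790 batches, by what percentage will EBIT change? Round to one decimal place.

+11.9%

Contribution at this volume is 198,790 × R$50.68 = R$10,074,677.20.
Subtracting fixed costs: EBIT = R$10,074,677.20 − R$3,230,600 = R$6,844,077.20.
Degree of operating leverage = R$10,074,677.20 / R$6,844,077.20 = 1.4720.
%ΔEBIT = DOL × %ΔSales = 1.4720 × +8.1% = +11.9%.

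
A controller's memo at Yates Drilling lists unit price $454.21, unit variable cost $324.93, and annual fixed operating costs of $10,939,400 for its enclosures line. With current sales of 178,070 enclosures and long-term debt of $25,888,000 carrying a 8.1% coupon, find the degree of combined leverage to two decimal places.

Total contribution margin = 178,070 × $129.28 = $23,020,889.60.
EBIT = $23,020,889.60 − $10,939,400 = $12,081,489.60. Interest = $2,096,928.00.
DOL = $23,020,889.60 ÷ $12,081,489.60 = 1.9055; DFL = $12,081,489.60 ÷ $9,984,561.60 = 1.2100.
Combined leverage = 1.9055 × 1.2100 = 2.3057.

2.31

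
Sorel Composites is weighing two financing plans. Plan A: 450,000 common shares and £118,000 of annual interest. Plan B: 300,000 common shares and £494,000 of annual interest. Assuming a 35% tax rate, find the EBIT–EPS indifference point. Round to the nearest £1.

£1,246,000

At indifference, (EBIT − 118,000)(1 − t)/450,000 = (EBIT − 494,000)(1 − t)/300,000.
Cancelling (1 − t) and cross-multiplying: 300,000·(EBIT − 118,000) = 450,000·(EBIT − 494,000).
EBIT × (450,000 − 300,000) = 494,000 × 450,000 − 118,000 × 300,000 = 186,900,000,000, so EBIT = 186,900,000,000 ÷ 150,000 = 1,246,000.00.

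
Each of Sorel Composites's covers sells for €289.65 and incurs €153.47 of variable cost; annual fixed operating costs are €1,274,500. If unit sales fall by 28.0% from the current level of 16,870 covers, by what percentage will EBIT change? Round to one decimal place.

-62.9%

At 16,870 units, contribution = 16,870 × €136.18 = €2,297,356.60.
EBIT = €2,297,356.60 − €1,274,500 = €1,022,856.60.
Degree of operating leverage = €2,297,356.60 / €1,022,856.60 = 2.2460.
So EBIT moves 2.2460 × (-28.0%) = -62.9%.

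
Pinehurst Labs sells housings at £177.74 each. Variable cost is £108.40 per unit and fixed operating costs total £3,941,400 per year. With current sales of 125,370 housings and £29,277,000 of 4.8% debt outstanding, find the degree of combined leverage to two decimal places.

Contribution at this volume is 125,370 × £69.34 = £8,693,155.80.
Operating income = contribution − fixed costs = £8,693,155.80 − £3,941,400 = £4,751,755.80. Interest = £1,405,296.00, so EBIT − I = £3,346,459.80.
Degree of total leverage = total CM / (EBIT − interest) = £8,693,155.80 / £3,346,459.80 = 2.5977.

2.60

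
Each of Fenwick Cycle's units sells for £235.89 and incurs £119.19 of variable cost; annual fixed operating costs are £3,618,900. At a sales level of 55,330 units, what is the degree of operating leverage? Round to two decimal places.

Total contribution margin = 55,330 × £116.70 = £6,457,011.00.
EBIT = £6,457,011.00 − £3,618,900 = £2,838,111.00.
So DOL = total CM / EBIT = £6,457,011.00 / £2,838,111.00 = 2.2751.

2.28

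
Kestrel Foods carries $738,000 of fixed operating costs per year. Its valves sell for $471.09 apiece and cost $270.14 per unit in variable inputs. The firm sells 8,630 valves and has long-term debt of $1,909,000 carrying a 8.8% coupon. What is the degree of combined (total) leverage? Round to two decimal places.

2.09

Contribution at this volume is 8,630 × $200.95 = $1,734,198.50.
Operating income = contribution − fixed costs = $1,734,198.50 − $738,000 = $996,198.50. Interest = $167,992.00.
DOL = $1,734,198.50 ÷ $996,198.50 = 1.7408; DFL = $996,198.50 ÷ $828,206.50 = 1.2028.
Combined leverage = 1.7408 × 1.2028 = 2.0938.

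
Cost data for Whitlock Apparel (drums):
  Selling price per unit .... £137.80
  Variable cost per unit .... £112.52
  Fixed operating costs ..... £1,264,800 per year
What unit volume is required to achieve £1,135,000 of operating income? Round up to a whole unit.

94,929 drums

Unit CM = price − variable cost = £137.80 − £112.52 = £25.28.
Units = (FC + target) / CM = (£1,264,800 + £1,135,000) / £25.28 = 94,928.80, so 94,929 drums.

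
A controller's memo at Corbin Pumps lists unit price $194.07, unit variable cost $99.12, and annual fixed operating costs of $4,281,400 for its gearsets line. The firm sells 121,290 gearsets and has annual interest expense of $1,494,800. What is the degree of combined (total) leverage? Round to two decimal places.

Total contribution margin = 121,290 × $94.95 = $11,516,485.50.
EBIT = $11,516,485.50 − $4,281,400 = $7,235,085.50. Interest = $1,494,800.00, so EBIT − I = $5,740,285.50.
Degree of total leverage = total CM / (EBIT − interest) = $11,516,485.50 / $5,740,285.50 = 2.0063.

2.01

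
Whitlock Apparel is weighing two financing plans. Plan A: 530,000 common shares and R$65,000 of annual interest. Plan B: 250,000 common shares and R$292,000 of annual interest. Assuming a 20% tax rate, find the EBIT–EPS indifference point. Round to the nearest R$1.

R$494,679

Set EPS_A = EPS_B: (EBIT − R$65,000)(1 − 0.20) ÷ 530,000 = (EBIT − R$292,000)(1 − 0.20) ÷ 250,000.
The (1 − t) factor cancels: (EBIT − 65,000) × 250,000 = (EBIT − 292,000) × 530,000.
EBIT × (530,000 − 250,000) = 292,000 × 530,000 − 65,000 × 250,000 = 138,510,000,000, so EBIT = 138,510,000,000 ÷ 280,000 = 494,678.57.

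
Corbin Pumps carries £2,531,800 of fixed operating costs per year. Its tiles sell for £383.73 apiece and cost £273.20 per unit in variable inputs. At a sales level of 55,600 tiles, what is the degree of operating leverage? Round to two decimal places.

Total contribution margin = 55,600 × £110.53 = £6,145,468.00.
Operating income = contribution − fixed costs = £6,145,468.00 − £2,531,800 = £3,613,668.00.
DOL = contribution ÷ EBIT = £6,145,468.00 ÷ £3,613,668.00 = 1.7006.

1.70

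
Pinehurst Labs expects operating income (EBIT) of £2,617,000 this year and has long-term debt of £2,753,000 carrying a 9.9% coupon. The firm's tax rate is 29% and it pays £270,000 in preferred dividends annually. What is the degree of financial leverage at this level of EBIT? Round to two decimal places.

1.33

Annual interest charges come to £272,547.00.
Preferred dividends grossed up pre-tax: £270,000 / (1 − 0.29) = £380,281.69.
DFL = EBIT ÷ [EBIT − I − D_p/(1−t)] = £2,617,000 ÷ [£2,617,000 − £272,547.00 − £380,281.69] = £2,617,000 ÷ £1,964,171.31 = 1.3324.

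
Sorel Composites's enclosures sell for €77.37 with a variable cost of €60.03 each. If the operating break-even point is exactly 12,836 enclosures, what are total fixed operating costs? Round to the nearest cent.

Each unit contributes €77.37 − €60.03 = €17.34.
Fixed costs = break-even units × CM = 12,836 × €17.34 = €222,576.24.

€222,576.24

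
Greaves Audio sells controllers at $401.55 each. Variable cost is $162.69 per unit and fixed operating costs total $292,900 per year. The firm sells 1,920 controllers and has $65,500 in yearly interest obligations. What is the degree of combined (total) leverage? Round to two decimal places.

4.58

Contribution at this volume is 1,920 × $238.86 = $458,611.20.
EBIT = $458,611.20 − $292,900 = $165,711.20. Interest = $65,500.00.
DOL = $458,611.20 ÷ $165,711.20 = 2.7675; DFL = $165,711.20 ÷ $100,211.20 = 1.6536.
DCL = DOL × DFL = 2.7675 × 1.6536 = 4.5763.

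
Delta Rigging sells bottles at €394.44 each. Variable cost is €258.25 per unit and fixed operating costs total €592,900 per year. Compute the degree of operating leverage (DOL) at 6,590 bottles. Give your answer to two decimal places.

Total contribution margin = 6,590 × €136.19 = €897,492.10.
Subtracting fixed costs: EBIT = €897,492.10 − €592,900 = €304,592.10.
Degree of operating leverage = €897,492.10 / €304,592.10 = 2.9465.

2.95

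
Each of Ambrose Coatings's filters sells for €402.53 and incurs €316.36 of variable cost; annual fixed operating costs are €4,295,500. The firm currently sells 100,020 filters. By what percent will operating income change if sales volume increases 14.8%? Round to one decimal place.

At 100,020 units, contribution = 100,020 × €86.17 = €8,618,723.40.
Subtracting fixed costs: EBIT = €8,618,723.40 − €4,295,500 = €4,323,223.40.
DOL = contribution ÷ EBIT = €8,618,723.40 ÷ €4,323,223.40 = 1.9936.
So EBIT moves 1.9936 × (+14.8%) = +29.5%.

+29.5%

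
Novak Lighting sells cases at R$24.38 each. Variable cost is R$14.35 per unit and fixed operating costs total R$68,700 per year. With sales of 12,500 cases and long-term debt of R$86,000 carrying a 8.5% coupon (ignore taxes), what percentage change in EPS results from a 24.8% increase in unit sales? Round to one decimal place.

+63.0%

Total contribution margin = 12,500 × R$10.03 = R$125,375.00.
Subtracting fixed costs: EBIT = R$125,375.00 − R$68,700 = R$56,675.00.
Interest = R$7,310.00, so EBIT − I = R$49,365.00.
Degree of combined leverage = contribution ÷ (EBIT − I) = R$125,375.00 ÷ R$49,365.00 = 2.5398.
EPS therefore changes by 2.5398 × (+24.8%) = +63.0%.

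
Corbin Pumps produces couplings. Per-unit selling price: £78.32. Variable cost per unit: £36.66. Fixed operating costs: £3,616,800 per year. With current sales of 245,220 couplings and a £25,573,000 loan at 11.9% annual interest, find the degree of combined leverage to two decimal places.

2.87

Total contribution margin = 245,220 × £41.66 = £10,215,865.20.
EBIT = £10,215,865.20 − £3,616,800 = £6,599,065.20. Interest = £3,043,187.00, so EBIT − I = £3,555,878.20.
DCL = contribution ÷ (EBIT − I) = £10,215,865.20 ÷ £3,555,878.20 = 2.8730.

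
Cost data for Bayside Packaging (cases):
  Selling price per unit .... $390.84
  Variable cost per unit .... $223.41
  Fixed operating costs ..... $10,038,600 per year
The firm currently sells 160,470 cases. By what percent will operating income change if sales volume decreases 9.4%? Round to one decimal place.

Total contribution margin = 160,470 × $167.43 = $26,867,492.10.
EBIT = $26,867,492.10 − $10,038,600 = $16,828,892.10.
So DOL = total CM / EBIT = $26,867,492.10 / $16,828,892.10 = 1.5965.
Operating income changes by 1.5965 × -9.4% = -15.0%.

-15.0%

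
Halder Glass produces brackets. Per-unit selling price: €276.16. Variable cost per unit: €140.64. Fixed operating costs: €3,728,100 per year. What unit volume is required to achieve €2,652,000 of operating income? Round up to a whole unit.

Contribution margin per unit = €276.16 − €140.64 = €135.52.
Need Q such that Q × €135.52 − €3,728,100 = €2,652,000, i.e. Q = €6,380,100 / €135.52 = 47,078.66 → 47,079.

47,079 brackets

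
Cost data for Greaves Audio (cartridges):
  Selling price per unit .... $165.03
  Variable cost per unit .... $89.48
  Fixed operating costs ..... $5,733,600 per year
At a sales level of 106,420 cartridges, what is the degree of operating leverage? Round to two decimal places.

3.49

Total contribution margin = 106,420 × $75.55 = $8,040,031.00.
Subtracting fixed costs: EBIT = $8,040,031.00 − $5,733,600 = $2,306,431.00.
So DOL = total CM / EBIT = $8,040,031.00 / $2,306,431.00 = 3.4859.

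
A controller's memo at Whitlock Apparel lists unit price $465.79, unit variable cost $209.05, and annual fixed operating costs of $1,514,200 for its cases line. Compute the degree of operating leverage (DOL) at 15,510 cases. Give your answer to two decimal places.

Contribution at this volume is 15,510 × $256.74 = $3,982,037.40.
EBIT = $3,982,037.40 − $1,514,200 = $2,467,837.40.
So DOL = total CM / EBIT = $3,982,037.40 / $2,467,837.40 = 1.6136.

1.61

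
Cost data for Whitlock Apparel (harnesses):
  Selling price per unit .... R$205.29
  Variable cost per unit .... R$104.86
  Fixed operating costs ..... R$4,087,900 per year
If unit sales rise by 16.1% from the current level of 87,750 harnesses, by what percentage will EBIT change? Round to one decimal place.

Contribution at this volume is 87,750 × R$100.43 = R$8,812,732.50.
EBIT = R$8,812,732.50 − R$4,087,900 = R$4,724,832.50.
Degree of operating leverage = R$8,812,732.50 / R$4,724,832.50 = 1.8652.
Operating income changes by 1.8652 × +16.1% = +30.0%.

+30.0%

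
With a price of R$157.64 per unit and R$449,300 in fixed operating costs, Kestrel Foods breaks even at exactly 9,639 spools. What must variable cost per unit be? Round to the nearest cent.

R$111.03

Contribution per unit must be FC / Q = R$449,300 / 9,639 = R$46.6127.
Hence VC = price − CM = R$157.64 − R$46.6127 = R$111.03.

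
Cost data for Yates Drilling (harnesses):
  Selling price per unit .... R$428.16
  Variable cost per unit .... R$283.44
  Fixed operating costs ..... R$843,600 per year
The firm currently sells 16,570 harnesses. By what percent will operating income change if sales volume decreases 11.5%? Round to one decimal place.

Contribution at this volume is 16,570 × R$144.72 = R$2,398,010.40.
Operating income = contribution − fixed costs = R$2,398,010.40 − R$843,600 = R$1,554,410.40.
So DOL = total CM / EBIT = R$2,398,010.40 / R$1,554,410.40 = 1.5427.
So EBIT moves 1.5427 × (-11.5%) = -17.7%.

-17.7%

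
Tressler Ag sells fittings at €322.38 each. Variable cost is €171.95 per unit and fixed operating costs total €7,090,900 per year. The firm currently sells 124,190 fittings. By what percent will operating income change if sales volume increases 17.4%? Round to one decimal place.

Contribution at this volume is 124,190 × €150.43 = €18,681,901.70.
EBIT = €18,681,901.70 − €7,090,900 = €11,591,001.70.
Degree of operating leverage = €18,681,901.70 / €11,591,001.70 = 1.6118.
So EBIT moves 1.6118 × (+17.4%) = +28.0%.

+28.0%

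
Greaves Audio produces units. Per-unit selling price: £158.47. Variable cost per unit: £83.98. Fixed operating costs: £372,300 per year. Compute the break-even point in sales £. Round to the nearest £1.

£792,031

Contribution margin per unit = £158.47 − £83.98 = £74.49, a CM ratio of £74.49 ÷ £158.47 = 0.4701.
Break-even sales = FC ÷ CM ratio = £372,300 × £158.47 / £74.49 = £792,031.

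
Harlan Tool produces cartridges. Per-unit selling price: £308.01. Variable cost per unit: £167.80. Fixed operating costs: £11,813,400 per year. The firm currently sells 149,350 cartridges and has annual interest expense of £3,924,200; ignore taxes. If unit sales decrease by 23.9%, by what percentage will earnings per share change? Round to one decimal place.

-96.2%

Contribution at this volume is 149,350 × £140.21 = £20,940,363.50.
EBIT = £20,940,363.50 − £11,813,400 = £9,126,963.50.
After interest of £3,924,200.00, pre-tax earnings = £5,202,763.50.
Degree of combined leverage = contribution ÷ (EBIT − I) = £20,940,363.50 ÷ £5,202,763.50 = 4.0249.
EPS therefore changes by 4.0249 × (-23.9%) = -96.2%.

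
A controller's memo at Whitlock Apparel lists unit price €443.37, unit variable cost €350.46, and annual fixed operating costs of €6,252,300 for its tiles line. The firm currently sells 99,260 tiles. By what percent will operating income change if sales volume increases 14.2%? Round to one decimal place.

Contribution at this volume is 99,260 × €92.91 = €9,222,246.60.
EBIT = €9,222,246.60 − €6,252,300 = €2,969,946.60.
So DOL = total CM / EBIT = €9,222,246.60 / €2,969,946.60 = 3.1052.
%ΔEBIT = DOL × %ΔSales = 3.1052 × +14.2% = +44.1%.

+44.1%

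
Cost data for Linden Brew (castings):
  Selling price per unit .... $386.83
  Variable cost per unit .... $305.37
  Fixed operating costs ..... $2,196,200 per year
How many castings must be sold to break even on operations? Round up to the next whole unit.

Each unit contributes $386.83 − $305.37 = $81.46.
Break-even volume = fixed costs ÷ CM per unit = $2,196,200 ÷ $81.46 = 26,960.47, so 26,961 castings.

26,961 castings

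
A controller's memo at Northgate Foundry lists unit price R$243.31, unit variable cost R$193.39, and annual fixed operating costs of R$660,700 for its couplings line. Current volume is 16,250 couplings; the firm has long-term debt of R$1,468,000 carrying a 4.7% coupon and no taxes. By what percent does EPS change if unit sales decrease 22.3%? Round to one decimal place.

At 16,250 units, contribution = 16,250 × R$49.92 = R$811,200.00.
Operating income = contribution − fixed costs = R$811,200.00 − R$660,700 = R$150,500.00.
Interest = R$68,996.00, so EBIT − I = R$81,504.00.
DCL = total CM / (EBIT − I) = R$811,200.00 / R$81,504.00 = 9.9529.
%ΔEPS = DCL × %ΔSales = 9.9529 × -22.3% = -221.9%.

-221.9%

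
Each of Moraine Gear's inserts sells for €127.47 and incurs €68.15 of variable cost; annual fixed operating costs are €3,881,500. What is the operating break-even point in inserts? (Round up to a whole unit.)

65,434 inserts

Contribution margin per unit = €127.47 − €68.15 = €59.32.
Break-even Q = €3,881,500 / €59.32 = 65,433.24 → 65,434 inserts.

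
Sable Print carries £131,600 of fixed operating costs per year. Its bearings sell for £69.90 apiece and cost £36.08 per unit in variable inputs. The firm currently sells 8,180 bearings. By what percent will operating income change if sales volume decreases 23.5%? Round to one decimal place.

-44.8%

At 8,180 units, contribution = 8,180 × £33.82 = £276,647.60.
Operating income = contribution − fixed costs = £276,647.60 − £131,600 = £145,047.60.
DOL = contribution ÷ EBIT = £276,647.60 ÷ £145,047.60 = 1.9073.
%ΔEBIT = DOL × %ΔSales = 1.9073 × -23.5% = -44.8%.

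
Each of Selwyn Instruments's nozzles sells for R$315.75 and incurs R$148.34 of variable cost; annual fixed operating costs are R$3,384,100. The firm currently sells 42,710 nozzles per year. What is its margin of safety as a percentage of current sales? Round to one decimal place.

Unit CM = price − variable cost = R$315.75 − R$148.34 = R$167.41. Break-even units = R$3,384,100 ÷ R$167.41 = 20,214.44; break-even revenue = 20,214.44 × R$315.75 = R$6,382,710.56.
Actual sales revenue = 42,710 × R$315.75 = R$13,485,682.50.
Margin of safety = (R$13,485,682.50 − R$6,382,710.56) ÷ R$13,485,682.50 = 52.7%.

52.7%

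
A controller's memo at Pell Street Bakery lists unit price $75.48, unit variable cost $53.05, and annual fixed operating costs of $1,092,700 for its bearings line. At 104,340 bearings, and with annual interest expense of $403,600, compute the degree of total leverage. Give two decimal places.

Contribution at this volume is 104,340 × $22.43 = $2,340,346.20.
EBIT = $2,340,346.20 − $1,092,700 = $1,247,646.20. Interest = $403,600.00, so EBIT − I = $844,046.20.
Degree of total leverage = total CM / (EBIT − interest) = $2,340,346.20 / $844,046.20 = 2.7728.

2.77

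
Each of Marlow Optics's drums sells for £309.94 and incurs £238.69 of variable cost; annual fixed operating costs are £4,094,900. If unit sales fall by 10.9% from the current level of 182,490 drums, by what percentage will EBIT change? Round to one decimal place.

-15.9%

Total contribution margin = 182,490 × £71.25 = £13,002,412.50.
Operating income = contribution − fixed costs = £13,002,412.50 − £4,094,900 = £8,907,512.50.
So DOL = total CM / EBIT = £13,002,412.50 / £8,907,512.50 = 1.4597.
So EBIT moves 1.4597 × (-10.9%) = -15.9%.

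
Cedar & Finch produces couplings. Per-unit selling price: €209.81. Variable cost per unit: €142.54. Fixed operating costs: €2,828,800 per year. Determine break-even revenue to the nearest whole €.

€8,822,811

CM per unit = €209.81 − €142.54 = €67.27; CM ratio = €67.27 / €209.81 = 0.3206.
Break-even revenue = fixed costs × price ÷ CM = €2,828,800 × €209.81 ÷ €67.27 = €8,822,811.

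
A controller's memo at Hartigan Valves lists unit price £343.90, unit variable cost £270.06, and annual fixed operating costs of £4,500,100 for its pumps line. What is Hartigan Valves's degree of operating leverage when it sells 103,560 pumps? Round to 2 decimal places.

Contribution at this volume is 103,560 × £73.84 = £7,646,870.40.
Subtracting fixed costs: EBIT = £7,646,870.40 − £4,500,100 = £3,146,770.40.
DOL = contribution ÷ EBIT = £7,646,870.40 ÷ £3,146,770.40 = 2.4301.

2.43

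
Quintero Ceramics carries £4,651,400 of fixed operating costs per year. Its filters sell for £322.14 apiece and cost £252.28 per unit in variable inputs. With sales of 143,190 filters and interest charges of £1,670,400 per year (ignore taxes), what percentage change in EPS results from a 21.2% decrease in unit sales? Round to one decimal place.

At 143,190 units, contribution = 143,190 × £69.86 = £10,003,253.40.
EBIT = £10,003,253.40 − £4,651,400 = £5,351,853.40.
After interest of £1,670,400.00, pre-tax earnings = £3,681,453.40.
Degree of combined leverage = contribution ÷ (EBIT − I) = £10,003,253.40 ÷ £3,681,453.40 = 2.7172.
EPS therefore changes by 2.7172 × (-21.2%) = -57.6%.

-57.6%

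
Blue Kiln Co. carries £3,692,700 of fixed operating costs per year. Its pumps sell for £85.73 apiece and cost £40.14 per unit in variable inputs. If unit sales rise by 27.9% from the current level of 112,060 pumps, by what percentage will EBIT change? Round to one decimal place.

+100.7%

Total contribution margin = 112,060 × £45.59 = £5,108,815.40.
EBIT = £5,108,815.40 − £3,692,700 = £1,416,115.40.
Degree of operating leverage = £5,108,815.40 / £1,416,115.40 = 3.6076.
%ΔEBIT = DOL × %ΔSales = 3.6076 × +27.9% = +100.7%.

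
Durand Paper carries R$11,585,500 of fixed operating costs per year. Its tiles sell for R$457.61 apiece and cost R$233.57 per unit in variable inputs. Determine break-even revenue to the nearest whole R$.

CM per unit = R$457.61 − R$233.57 = R$224.04; CM ratio = R$224.04 / R$457.61 = 0.4896.
Break-even sales = FC ÷ CM ratio = R$11,585,500 × R$457.61 / R$224.04 = R$23,663,813.

R$23,663,813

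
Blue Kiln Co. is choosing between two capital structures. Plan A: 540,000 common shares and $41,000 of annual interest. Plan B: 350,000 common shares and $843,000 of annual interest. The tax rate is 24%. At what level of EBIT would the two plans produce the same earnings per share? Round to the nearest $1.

$2,320,368

Set EPS_A = EPS_B: (EBIT − $41,000)(1 − 0.24) ÷ 540,000 = (EBIT − $843,000)(1 − 0.24) ÷ 350,000.
The (1 − t) factor cancels: (EBIT − 41,000) × 350,000 = (EBIT − 843,000) × 540,000.
Solving, EBIT = (843,000·540,000 − 41,000·350,000) / (540,000 − 350,000) = 440,870,000,000 / 190,000 = 2,320,368.42.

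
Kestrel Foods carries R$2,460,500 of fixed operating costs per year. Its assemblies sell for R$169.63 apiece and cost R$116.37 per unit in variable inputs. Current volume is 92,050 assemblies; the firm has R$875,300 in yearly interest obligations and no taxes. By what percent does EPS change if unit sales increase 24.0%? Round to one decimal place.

+75.1%

At 92,050 units, contribution = 92,050 × R$53.26 = R$4,902,583.00.
Operating income = contribution − fixed costs = R$4,902,583.00 − R$2,460,500 = R$2,442,083.00.
Interest = R$875,300.00, so EBIT − I = R$1,566,783.00.
DCL = total CM / (EBIT − I) = R$4,902,583.00 / R$1,566,783.00 = 3.1291.
%ΔEPS = DCL × %ΔSales = 3.1291 × +24.0% = +75.1%.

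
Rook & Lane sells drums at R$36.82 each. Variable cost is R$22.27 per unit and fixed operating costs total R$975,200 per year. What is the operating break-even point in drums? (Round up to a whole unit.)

Each unit contributes R$36.82 − R$22.27 = R$14.55.
Break-even Q = R$975,200 / R$14.55 = 67,024.05 → 67,025 drums.

67,025 drums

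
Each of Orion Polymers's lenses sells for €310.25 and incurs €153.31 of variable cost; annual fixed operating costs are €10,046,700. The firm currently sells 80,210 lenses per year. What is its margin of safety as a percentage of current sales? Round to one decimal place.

Contribution margin per unit = €310.25 − €153.31 = €156.94. Break-even units = €10,046,700 ÷ €156.94 = 64,016.18; break-even revenue = 64,016.18 × €310.25 = €19,861,021.25.
Current sales = 80,210 × €310.25 = €24,885,152.50.
Margin of safety = (€24,885,152.50 − €19,861,021.25) ÷ €24,885,152.50 = 20.2%.

20.2%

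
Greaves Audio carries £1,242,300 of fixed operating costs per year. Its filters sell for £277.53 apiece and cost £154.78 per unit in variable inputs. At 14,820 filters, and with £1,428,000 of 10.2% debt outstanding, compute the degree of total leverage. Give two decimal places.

4.22

Contribution at this volume is 14,820 × £122.75 = £1,819,155.00.
Subtracting fixed costs: EBIT = £1,819,155.00 − £1,242,300 = £576,855.00. Interest = £145,656.00.
DOL = £1,819,155.00 ÷ £576,855.00 = 3.1536; DFL = £576,855.00 ÷ £431,199.00 = 1.3378.
DCL = DOL × DFL = 3.1536 × 1.3378 = 4.2189.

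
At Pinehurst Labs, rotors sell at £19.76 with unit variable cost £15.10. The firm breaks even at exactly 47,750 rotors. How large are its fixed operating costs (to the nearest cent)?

Contribution margin per unit = £19.76 − £15.10 = £4.66.
Since BE = FC / CM, FC = 47,750 × £4.66 = £222,515.00.

£222,515.00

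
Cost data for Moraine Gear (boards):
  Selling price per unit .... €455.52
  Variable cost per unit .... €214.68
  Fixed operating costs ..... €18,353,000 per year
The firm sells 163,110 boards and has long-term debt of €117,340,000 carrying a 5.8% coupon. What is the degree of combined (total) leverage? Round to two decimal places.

2.78

Total contribution margin = 163,110 × €240.84 = €39,283,412.40.
Subtracting fixed costs: EBIT = €39,283,412.40 − €18,353,000 = €20,930,412.40. Interest = €6,805,720.00, so EBIT − I = €14,124,692.40.
DCL = contribution ÷ (EBIT − I) = €39,283,412.40 ÷ €14,124,692.40 = 2.7812.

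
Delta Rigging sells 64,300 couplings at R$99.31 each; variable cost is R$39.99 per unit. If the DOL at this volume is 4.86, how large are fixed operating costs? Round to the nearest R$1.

At 64,300 units, contribution = 64,300 × R$59.32 = R$3,814,276.00.
DOL = contribution / EBIT, so EBIT = R$3,814,276.00 / 4.86 = R$784,830.45.
Fixed costs = CM − EBIT = R$3,814,276.00 − R$784,830.45 = R$3,029,446.

R$3,029,446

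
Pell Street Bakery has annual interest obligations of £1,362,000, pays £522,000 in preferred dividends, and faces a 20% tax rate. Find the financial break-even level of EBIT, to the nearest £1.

Preferred dividends are paid after tax, so their pre-tax equivalent is £522,000 ÷ (1 − 0.20) = £652,500.00.
Financial break-even EBIT = interest + D_p ÷ (1 − t) = £1,362,000 + £652,500.00 = £2,014,500.00.

£2,014,500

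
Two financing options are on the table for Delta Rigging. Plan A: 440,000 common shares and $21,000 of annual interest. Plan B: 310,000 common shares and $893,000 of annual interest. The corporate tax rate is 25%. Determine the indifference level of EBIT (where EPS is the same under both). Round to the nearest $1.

Set EPS_A = EPS_B: (EBIT − $21,000)(1 − 0.25) ÷ 440,000 = (EBIT − $893,000)(1 − 0.25) ÷ 310,000.
The (1 − t) factor cancels: (EBIT − 21,000) × 310,000 = (EBIT − 893,000) × 440,000.
EBIT × (440,000 − 310,000) = 893,000 × 440,000 − 21,000 × 310,000 = 386,410,000,000, so EBIT = 386,410,000,000 ÷ 130,000 = 2,972,384.62.

$2,972,385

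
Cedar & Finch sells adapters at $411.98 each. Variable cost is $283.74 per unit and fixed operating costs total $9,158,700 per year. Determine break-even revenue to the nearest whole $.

Contribution margin per unit = $411.98 − $283.74 = $128.24, a CM ratio of $128.24 ÷ $411.98 = 0.3113.
Break-even sales = FC ÷ CM ratio = $9,158,700 × $411.98 / $128.24 = $29,422,967.

$29,422,967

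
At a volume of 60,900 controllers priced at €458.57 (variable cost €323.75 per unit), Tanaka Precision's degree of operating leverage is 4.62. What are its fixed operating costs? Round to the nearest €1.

€6,433,365

Contribution at this volume is 60,900 × €134.82 = €8,210,538.00.
DOL = contribution / EBIT, so EBIT = €8,210,538.00 / 4.62 = €1,777,172.73.
Fixed costs = CM − EBIT = €8,210,538.00 − €1,777,172.73 = €6,433,365.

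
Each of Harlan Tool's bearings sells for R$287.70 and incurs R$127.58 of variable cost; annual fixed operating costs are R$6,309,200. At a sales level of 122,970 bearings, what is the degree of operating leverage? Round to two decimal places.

At 122,970 units, contribution = 122,970 × R$160.12 = R$19,689,956.40.
Subtracting fixed costs: EBIT = R$19,689,956.40 − R$6,309,200 = R$13,380,756.40.
Degree of operating leverage = R$19,689,956.40 / R$13,380,756.40 = 1.4715.

1.47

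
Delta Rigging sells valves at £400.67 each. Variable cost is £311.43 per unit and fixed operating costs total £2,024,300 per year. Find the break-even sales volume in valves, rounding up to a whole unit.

Contribution margin per unit = £400.67 − £311.43 = £89.24.
Break-even Q = £2,024,300 / £89.24 = 22,683.77 → 22,684 valves.

22,684 valves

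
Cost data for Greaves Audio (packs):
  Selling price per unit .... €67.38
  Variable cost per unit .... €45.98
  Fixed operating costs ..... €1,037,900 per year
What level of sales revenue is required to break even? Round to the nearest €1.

Contribution margin per unit = €67.38 − €45.98 = €21.40, a CM ratio of €21.40 ÷ €67.38 = 0.3176.
Break-even sales = FC ÷ CM ratio = €1,037,900 × €67.38 / €21.40 = €3,267,930.

€3,267,930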